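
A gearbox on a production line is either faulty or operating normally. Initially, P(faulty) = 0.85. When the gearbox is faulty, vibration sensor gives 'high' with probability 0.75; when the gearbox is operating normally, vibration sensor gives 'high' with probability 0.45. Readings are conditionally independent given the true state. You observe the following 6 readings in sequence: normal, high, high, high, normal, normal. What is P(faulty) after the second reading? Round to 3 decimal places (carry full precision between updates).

Each posterior becomes the prior for the next update.
After 'normal': P(faulty) = 0.25·0.8500 / (0.25·0.8500 + 0.55·0.1500) ≈ 0.7203
After 'high': P(faulty) = 0.75·0.7203 / (0.75·0.7203 + 0.45·0.2797) ≈ 0.8111

0.811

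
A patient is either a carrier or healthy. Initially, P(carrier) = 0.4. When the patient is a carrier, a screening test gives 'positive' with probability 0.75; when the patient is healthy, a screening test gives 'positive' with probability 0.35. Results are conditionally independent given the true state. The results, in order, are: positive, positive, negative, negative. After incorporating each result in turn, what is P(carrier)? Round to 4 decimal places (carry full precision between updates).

After 'positive': P(carrier) = 0.75·0.4000 / (0.75·0.4000 + 0.35·0.6000) ≈ 0.5882
After 'positive': P(carrier) = 0.75·0.5882 / (0.75·0.5882 + 0.35·0.4118) ≈ 0.7538
After 'negative': P(carrier) = 0.25·0.7538 / (0.25·0.7538 + 0.65·0.2462) ≈ 0.5407
After 'negative': P(carrier) = 0.25·0.5407 / (0.25·0.5407 + 0.65·0.4593) ≈ 0.3117

0.3117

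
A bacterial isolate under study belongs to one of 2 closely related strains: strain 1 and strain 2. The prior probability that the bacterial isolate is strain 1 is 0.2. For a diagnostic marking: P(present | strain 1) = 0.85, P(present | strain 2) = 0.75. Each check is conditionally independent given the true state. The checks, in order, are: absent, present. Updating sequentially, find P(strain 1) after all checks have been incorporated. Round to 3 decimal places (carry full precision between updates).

0.145

After 'absent': P(strain 1) = 0.15·0.2000 / (0.15·0.2000 + 0.25·0.8000) ≈ 0.1304
After 'present': P(strain 1) = 0.85·0.1304 / (0.85·0.1304 + 0.75·0.8696) ≈ 0.1453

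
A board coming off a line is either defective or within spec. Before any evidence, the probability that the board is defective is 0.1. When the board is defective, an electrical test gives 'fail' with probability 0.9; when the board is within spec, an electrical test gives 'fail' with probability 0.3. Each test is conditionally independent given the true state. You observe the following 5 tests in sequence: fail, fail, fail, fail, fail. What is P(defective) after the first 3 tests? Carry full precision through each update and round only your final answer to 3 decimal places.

Apply Bayes' rule sequentially, carrying P(defective) forward.
After 'fail': P(defective) = 0.9·0.1000 / (0.9·0.1000 + 0.3·0.9000) ≈ 0.2500
After 'fail': P(defective) = 0.9·0.2500 / (0.9·0.2500 + 0.3·0.7500) ≈ 0.5000
After 'fail': P(defective) = 0.9·0.5000 / (0.9·0.5000 + 0.3·0.5000) ≈ 0.7500

0.750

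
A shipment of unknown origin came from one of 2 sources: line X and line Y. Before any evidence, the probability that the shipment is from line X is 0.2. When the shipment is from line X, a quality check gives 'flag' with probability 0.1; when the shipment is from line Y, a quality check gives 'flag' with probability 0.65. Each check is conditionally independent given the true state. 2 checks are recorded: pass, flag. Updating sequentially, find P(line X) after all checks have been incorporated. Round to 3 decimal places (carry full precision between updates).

0.090

Apply Bayes' rule sequentially, carrying P(line X) forward.
After 'pass': P(line X) = 0.9·0.2000 / (0.9·0.2000 + 0.35·0.8000) ≈ 0.3913
After 'flag': P(line X) = 0.1·0.3913 / (0.1·0.3913 + 0.65·0.6087) ≈ 0.0900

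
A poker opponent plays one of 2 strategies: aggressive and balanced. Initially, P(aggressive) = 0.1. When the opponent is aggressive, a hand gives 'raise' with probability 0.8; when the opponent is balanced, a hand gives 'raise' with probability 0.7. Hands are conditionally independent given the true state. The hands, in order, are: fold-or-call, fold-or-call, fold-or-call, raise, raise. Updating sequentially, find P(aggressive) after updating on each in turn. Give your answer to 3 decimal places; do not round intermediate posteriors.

0.041

Apply Bayes' rule sequentially, carrying P(aggressive) forward.
After 'fold-or-call': P(aggressive) = 0.2·0.1000 / (0.2·0.1000 + 0.3·0.9000) ≈ 0.0690
After 'fold-or-call': P(aggressive) = 0.2·0.0690 / (0.2·0.0690 + 0.3·0.9310) ≈ 0.0471
After 'fold-or-call': P(aggressive) = 0.2·0.0471 / (0.2·0.0471 + 0.3·0.9529) ≈ 0.0319
After 'raise': P(aggressive) = 0.8·0.0319 / (0.8·0.0319 + 0.7·0.9681) ≈ 0.0363
After 'raise': P(aggressive) = 0.8·0.0363 / (0.8·0.0363 + 0.7·0.9637) ≈ 0.0412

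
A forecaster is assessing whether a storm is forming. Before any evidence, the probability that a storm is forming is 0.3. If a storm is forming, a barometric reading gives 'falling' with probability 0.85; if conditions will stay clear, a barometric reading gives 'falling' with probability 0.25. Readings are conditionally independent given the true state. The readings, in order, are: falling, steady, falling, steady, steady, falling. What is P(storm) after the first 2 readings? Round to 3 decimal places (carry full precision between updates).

0.226

After 'falling': P(storm) = 0.85·0.3000 / (0.85·0.3000 + 0.25·0.7000) ≈ 0.5930
After 'steady': P(storm) = 0.15·0.5930 / (0.15·0.5930 + 0.75·0.4070) ≈ 0.2257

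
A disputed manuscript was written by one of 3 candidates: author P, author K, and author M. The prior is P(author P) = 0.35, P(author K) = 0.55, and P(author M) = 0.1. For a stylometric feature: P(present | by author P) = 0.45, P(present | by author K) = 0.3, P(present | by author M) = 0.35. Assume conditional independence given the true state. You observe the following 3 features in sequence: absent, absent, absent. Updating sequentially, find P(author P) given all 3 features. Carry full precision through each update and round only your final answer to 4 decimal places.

Apply Bayes' rule sequentially, carrying P(author P) forward.
After 'absent': normaliser = 0.55·0.3500 + 0.7·0.5500 + 0.65·0.1000; P(author P) ≈ 0.2996, P(author K) ≈ 0.5992, P(author M) ≈ 0.1012
After 'absent': normaliser = 0.55·0.2996 + 0.7·0.5992 + 0.65·0.1012; P(author P) ≈ 0.2535, P(author K) ≈ 0.6453, P(author M) ≈ 0.1012
After 'absent': normaliser = 0.55·0.2535 + 0.7·0.6453 + 0.65·0.1012; P(author P) ≈ 0.2123, P(author K) ≈ 0.6876, P(author M) ≈ 0.1001

0.2123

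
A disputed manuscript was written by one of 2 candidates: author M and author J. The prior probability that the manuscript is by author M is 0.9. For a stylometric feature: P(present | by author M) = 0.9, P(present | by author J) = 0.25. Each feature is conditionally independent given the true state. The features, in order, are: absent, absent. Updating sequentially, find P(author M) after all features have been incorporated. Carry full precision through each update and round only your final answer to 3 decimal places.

After 'absent': P(author M) = 0.1·0.9000 / (0.1·0.9000 + 0.75·0.1000) ≈ 0.5455
After 'absent': P(author M) = 0.1·0.5455 / (0.1·0.5455 + 0.75·0.4545) ≈ 0.1379

0.138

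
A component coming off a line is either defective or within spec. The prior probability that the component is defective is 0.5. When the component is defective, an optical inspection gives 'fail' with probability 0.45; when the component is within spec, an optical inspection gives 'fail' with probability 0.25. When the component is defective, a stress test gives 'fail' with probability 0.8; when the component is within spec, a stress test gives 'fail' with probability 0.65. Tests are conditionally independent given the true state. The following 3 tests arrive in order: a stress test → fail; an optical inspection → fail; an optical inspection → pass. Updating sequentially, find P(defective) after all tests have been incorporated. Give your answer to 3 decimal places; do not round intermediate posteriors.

0.619

After a stress test='fail': P(defective) = 0.8·0.5000 / (0.8·0.5000 + 0.65·0.5000) ≈ 0.5517
After an optical inspection='fail': P(defective) = 0.45·0.5517 / (0.45·0.5517 + 0.25·0.4483) ≈ 0.6890
After an optical inspection='pass': P(defective) = 0.55·0.6890 / (0.55·0.6890 + 0.75·0.3110) ≈ 0.6190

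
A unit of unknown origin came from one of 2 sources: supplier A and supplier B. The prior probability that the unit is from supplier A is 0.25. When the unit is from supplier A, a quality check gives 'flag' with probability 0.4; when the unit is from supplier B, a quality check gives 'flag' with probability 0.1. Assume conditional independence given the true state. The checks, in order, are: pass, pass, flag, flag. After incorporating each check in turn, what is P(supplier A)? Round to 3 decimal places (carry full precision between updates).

Each posterior becomes the prior for the next update.
After 'pass': P(supplier A) = 0.6·0.2500 / (0.6·0.2500 + 0.9·0.7500) ≈ 0.1818
After 'pass': P(supplier A) = 0.6·0.1818 / (0.6·0.1818 + 0.9·0.8182) ≈ 0.1290
After 'flag': P(supplier A) = 0.4·0.1290 / (0.4·0.1290 + 0.1·0.8710) ≈ 0.3721
After 'flag': P(supplier A) = 0.4·0.3721 / (0.4·0.3721 + 0.1·0.6279) ≈ 0.7033

0.703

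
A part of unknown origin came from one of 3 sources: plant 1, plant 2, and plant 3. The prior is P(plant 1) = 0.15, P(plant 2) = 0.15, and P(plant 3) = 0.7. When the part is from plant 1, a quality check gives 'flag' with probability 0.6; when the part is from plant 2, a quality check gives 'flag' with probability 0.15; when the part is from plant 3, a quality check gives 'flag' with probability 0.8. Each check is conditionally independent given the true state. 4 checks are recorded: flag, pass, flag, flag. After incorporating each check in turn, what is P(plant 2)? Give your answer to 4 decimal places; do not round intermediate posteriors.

After 'flag': normaliser = 0.6·0.1500 + 0.15·0.1500 + 0.8·0.7000; P(plant 1) ≈ 0.1338, P(plant 2) ≈ 0.0335, P(plant 3) ≈ 0.8327
After 'pass': normaliser = 0.4·0.1338 + 0.85·0.0335 + 0.2·0.8327; P(plant 1) ≈ 0.2154, P(plant 2) ≈ 0.1144, P(plant 3) ≈ 0.6702
After 'flag': normaliser = 0.6·0.2154 + 0.15·0.1144 + 0.8·0.6702; P(plant 1) ≈ 0.1894, P(plant 2) ≈ 0.0251, P(plant 3) ≈ 0.7855
After 'flag': normaliser = 0.6·0.1894 + 0.15·0.0251 + 0.8·0.7855; P(plant 1) ≈ 0.1523, P(plant 2) ≈ 0.0051, P(plant 3) ≈ 0.8426

0.0051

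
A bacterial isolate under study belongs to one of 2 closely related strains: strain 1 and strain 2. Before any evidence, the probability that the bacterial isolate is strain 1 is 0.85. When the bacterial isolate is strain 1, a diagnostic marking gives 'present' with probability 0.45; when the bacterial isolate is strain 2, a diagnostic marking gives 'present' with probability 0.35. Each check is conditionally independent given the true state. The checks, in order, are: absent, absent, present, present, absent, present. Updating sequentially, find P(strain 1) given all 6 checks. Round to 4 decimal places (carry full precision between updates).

After 'absent': P(strain 1) = 0.55·0.8500 / (0.55·0.8500 + 0.65·0.1500) ≈ 0.8274
After 'absent': P(strain 1) = 0.55·0.8274 / (0.55·0.8274 + 0.65·0.1726) ≈ 0.8023
After 'present': P(strain 1) = 0.45·0.8023 / (0.45·0.8023 + 0.35·0.1977) ≈ 0.8391
After 'present': P(strain 1) = 0.45·0.8391 / (0.45·0.8391 + 0.35·0.1609) ≈ 0.8702
After 'absent': P(strain 1) = 0.55·0.8702 / (0.55·0.8702 + 0.65·0.1298) ≈ 0.8502
After 'present': P(strain 1) = 0.45·0.8502 / (0.45·0.8502 + 0.35·0.1498) ≈ 0.8795

0.8795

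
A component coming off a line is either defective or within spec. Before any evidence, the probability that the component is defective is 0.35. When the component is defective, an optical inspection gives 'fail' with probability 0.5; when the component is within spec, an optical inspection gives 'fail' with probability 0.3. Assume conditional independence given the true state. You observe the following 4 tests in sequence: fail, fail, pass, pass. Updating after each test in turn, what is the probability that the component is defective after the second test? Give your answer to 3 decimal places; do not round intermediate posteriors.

After 'fail': P(defective) = 0.5·0.3500 / (0.5·0.3500 + 0.3·0.6500) ≈ 0.4730
After 'fail': P(defective) = 0.5·0.4730 / (0.5·0.4730 + 0.3·0.5270) ≈ 0.5993

0.599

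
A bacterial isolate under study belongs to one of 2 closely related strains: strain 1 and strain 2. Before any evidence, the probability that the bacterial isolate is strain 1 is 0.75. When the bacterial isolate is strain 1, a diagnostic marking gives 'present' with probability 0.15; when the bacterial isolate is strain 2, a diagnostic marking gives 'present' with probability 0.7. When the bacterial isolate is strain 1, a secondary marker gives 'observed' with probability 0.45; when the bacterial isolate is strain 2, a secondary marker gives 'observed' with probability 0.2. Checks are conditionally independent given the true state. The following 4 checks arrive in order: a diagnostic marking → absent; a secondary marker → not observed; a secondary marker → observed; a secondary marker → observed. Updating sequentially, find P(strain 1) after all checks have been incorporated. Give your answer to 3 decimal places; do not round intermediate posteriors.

After a diagnostic marking='absent': P(strain 1) = 0.85·0.7500 / (0.85·0.7500 + 0.3·0.2500) ≈ 0.8947
After a secondary marker='not observed': P(strain 1) = 0.55·0.8947 / (0.55·0.8947 + 0.8·0.1053) ≈ 0.8539
After a secondary marker='observed': P(strain 1) = 0.45·0.8539 / (0.45·0.8539 + 0.2·0.1461) ≈ 0.9293
After a secondary marker='observed': P(strain 1) = 0.45·0.9293 / (0.45·0.9293 + 0.2·0.0707) ≈ 0.9673

0.967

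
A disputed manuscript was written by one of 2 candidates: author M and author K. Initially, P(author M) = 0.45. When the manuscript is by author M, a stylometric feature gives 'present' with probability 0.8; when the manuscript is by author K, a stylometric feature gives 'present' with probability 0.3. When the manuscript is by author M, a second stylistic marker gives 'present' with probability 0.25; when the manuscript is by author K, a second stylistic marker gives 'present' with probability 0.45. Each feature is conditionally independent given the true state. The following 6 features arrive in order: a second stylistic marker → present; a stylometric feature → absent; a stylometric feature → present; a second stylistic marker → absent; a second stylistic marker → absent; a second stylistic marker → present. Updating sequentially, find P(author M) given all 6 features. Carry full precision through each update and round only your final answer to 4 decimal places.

0.2635

Apply Bayes' rule sequentially, carrying P(author M) forward.
After a second stylistic marker='present': P(author M) = 0.25·0.4500 / (0.25·0.4500 + 0.45·0.5500) ≈ 0.3125
After a stylometric feature='absent': P(author M) = 0.2·0.3125 / (0.2·0.3125 + 0.7·0.6875) ≈ 0.1149
After a stylometric feature='present': P(author M) = 0.8·0.1149 / (0.8·0.1149 + 0.3·0.8851) ≈ 0.2572
After a second stylistic marker='absent': P(author M) = 0.75·0.2572 / (0.75·0.2572 + 0.55·0.7428) ≈ 0.3208
After a second stylistic marker='absent': P(author M) = 0.75·0.3208 / (0.75·0.3208 + 0.55·0.6792) ≈ 0.3917
After a second stylistic marker='present': P(author M) = 0.25·0.3917 / (0.25·0.3917 + 0.45·0.6083) ≈ 0.2635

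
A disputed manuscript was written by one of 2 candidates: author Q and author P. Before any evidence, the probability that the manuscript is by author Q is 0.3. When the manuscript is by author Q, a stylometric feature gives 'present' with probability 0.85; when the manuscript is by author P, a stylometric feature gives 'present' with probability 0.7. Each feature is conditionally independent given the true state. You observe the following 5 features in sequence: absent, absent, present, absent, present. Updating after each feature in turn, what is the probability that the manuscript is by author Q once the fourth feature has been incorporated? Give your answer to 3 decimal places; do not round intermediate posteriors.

After 'absent': P(author Q) = 0.15·0.3000 / (0.15·0.3000 + 0.3·0.7000) ≈ 0.1765
After 'absent': P(author Q) = 0.15·0.1765 / (0.15·0.1765 + 0.3·0.8235) ≈ 0.0968
After 'present': P(author Q) = 0.85·0.0968 / (0.85·0.0968 + 0.7·0.9032) ≈ 0.1151
After 'absent': P(author Q) = 0.15·0.1151 / (0.15·0.1151 + 0.3·0.8849) ≈ 0.0611

0.061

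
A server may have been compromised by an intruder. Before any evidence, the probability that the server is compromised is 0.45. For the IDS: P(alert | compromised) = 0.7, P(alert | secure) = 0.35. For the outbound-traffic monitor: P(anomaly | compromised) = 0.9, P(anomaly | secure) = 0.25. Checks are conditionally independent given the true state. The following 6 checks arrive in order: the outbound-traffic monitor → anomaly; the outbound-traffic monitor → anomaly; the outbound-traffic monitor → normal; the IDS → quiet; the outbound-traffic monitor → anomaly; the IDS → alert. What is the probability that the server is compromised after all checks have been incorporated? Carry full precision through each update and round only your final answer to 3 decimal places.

0.825

After the outbound-traffic monitor='anomaly': P(compromised) = 0.9·0.4500 / (0.9·0.4500 + 0.25·0.5500) ≈ 0.7465
After the outbound-traffic monitor='anomaly': P(compromised) = 0.9·0.7465 / (0.9·0.7465 + 0.25·0.2535) ≈ 0.9138
After the outbound-traffic monitor='normal': P(compromised) = 0.1·0.9138 / (0.1·0.9138 + 0.75·0.0862) ≈ 0.5857
After the IDS='quiet': P(compromised) = 0.3·0.5857 / (0.3·0.5857 + 0.65·0.4143) ≈ 0.3949
After the outbound-traffic monitor='anomaly': P(compromised) = 0.9·0.3949 / (0.9·0.3949 + 0.25·0.6051) ≈ 0.7014
After the IDS='alert': P(compromised) = 0.7·0.7014 / (0.7·0.7014 + 0.35·0.2986) ≈ 0.8245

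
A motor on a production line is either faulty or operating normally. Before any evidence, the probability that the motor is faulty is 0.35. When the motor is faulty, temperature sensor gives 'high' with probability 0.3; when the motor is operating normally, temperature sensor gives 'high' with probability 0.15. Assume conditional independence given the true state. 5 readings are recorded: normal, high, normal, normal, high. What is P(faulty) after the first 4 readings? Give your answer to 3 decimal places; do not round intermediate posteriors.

Each posterior becomes the prior for the next update.
After 'normal': P(faulty) = 0.7·0.3500 / (0.7·0.3500 + 0.85·0.6500) ≈ 0.3072
After 'high': P(faulty) = 0.3·0.3072 / (0.3·0.3072 + 0.15·0.6928) ≈ 0.4700
After 'normal': P(faulty) = 0.7·0.4700 / (0.7·0.4700 + 0.85·0.5300) ≈ 0.4221
After 'normal': P(faulty) = 0.7·0.4221 / (0.7·0.4221 + 0.85·0.5779) ≈ 0.3756

0.376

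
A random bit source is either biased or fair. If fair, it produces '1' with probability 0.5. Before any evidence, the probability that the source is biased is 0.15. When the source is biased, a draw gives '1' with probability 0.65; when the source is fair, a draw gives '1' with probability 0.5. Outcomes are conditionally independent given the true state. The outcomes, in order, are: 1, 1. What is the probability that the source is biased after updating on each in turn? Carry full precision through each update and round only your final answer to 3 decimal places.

0.230

After '1': P(biased) = 0.65·0.1500 / (0.65·0.1500 + 0.5·0.8500) ≈ 0.1866
After '1': P(biased) = 0.65·0.1866 / (0.65·0.1866 + 0.5·0.8134) ≈ 0.2297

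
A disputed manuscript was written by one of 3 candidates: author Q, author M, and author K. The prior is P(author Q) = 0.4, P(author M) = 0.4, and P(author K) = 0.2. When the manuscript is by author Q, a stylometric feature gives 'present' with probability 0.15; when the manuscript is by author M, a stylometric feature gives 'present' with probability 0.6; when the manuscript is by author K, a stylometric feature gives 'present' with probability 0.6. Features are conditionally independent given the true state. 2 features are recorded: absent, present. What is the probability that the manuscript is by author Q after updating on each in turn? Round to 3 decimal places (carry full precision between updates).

0.262

After 'absent': normaliser = 0.85·0.4000 + 0.4·0.4000 + 0.4·0.2000; P(author Q) ≈ 0.5862, P(author M) ≈ 0.2759, P(author K) ≈ 0.1379
After 'present': normaliser = 0.15·0.5862 + 0.6·0.2759 + 0.6·0.1379; P(author Q) ≈ 0.2615, P(author M) ≈ 0.4923, P(author K) ≈ 0.2462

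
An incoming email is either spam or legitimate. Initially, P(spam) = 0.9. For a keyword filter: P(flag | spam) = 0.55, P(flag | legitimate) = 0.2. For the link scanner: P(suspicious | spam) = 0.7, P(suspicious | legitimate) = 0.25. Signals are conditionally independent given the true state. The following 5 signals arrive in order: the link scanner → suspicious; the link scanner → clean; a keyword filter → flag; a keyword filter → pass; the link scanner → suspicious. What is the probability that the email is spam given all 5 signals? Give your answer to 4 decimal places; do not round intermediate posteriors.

0.9776

Apply Bayes' rule sequentially, carrying P(spam) forward.
After the link scanner='suspicious': P(spam) = 0.7·0.9000 / (0.7·0.9000 + 0.25·0.1000) ≈ 0.9618
After the link scanner='clean': P(spam) = 0.3·0.9618 / (0.3·0.9618 + 0.75·0.0382) ≈ 0.9097
After a keyword filter='flag': P(spam) = 0.55·0.9097 / (0.55·0.9097 + 0.2·0.0903) ≈ 0.9652
After a keyword filter='pass': P(spam) = 0.45·0.9652 / (0.45·0.9652 + 0.8·0.0348) ≈ 0.9397
After the link scanner='suspicious': P(spam) = 0.7·0.9397 / (0.7·0.9397 + 0.25·0.0603) ≈ 0.9776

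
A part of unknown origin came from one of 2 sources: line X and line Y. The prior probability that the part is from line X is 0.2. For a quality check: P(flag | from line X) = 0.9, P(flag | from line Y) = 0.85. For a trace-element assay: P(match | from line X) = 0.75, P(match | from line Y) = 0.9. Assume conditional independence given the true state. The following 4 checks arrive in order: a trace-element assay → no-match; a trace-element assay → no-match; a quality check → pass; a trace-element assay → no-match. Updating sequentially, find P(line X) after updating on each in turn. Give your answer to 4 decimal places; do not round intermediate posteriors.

0.7225

After a trace-element assay='no-match': P(line X) = 0.25·0.2000 / (0.25·0.2000 + 0.1·0.8000) ≈ 0.3846
After a trace-element assay='no-match': P(line X) = 0.25·0.3846 / (0.25·0.3846 + 0.1·0.6154) ≈ 0.6098
After a quality check='pass': P(line X) = 0.1·0.6098 / (0.1·0.6098 + 0.15·0.3902) ≈ 0.5102
After a trace-element assay='no-match': P(line X) = 0.25·0.5102 / (0.25·0.5102 + 0.1·0.4898) ≈ 0.7225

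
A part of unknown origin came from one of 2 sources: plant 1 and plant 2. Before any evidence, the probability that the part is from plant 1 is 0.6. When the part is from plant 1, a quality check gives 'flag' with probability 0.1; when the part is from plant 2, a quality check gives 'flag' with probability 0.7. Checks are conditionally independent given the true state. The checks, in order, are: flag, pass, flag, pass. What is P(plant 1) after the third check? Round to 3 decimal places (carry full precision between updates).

Each posterior becomes the prior for the next update.
After 'flag': P(plant 1) = 0.1·0.6000 / (0.1·0.6000 + 0.7·0.4000) ≈ 0.1765
After 'pass': P(plant 1) = 0.9·0.1765 / (0.9·0.1765 + 0.3·0.8235) ≈ 0.3913
After 'flag': P(plant 1) = 0.1·0.3913 / (0.1·0.3913 + 0.7·0.6087) ≈ 0.0841

0.084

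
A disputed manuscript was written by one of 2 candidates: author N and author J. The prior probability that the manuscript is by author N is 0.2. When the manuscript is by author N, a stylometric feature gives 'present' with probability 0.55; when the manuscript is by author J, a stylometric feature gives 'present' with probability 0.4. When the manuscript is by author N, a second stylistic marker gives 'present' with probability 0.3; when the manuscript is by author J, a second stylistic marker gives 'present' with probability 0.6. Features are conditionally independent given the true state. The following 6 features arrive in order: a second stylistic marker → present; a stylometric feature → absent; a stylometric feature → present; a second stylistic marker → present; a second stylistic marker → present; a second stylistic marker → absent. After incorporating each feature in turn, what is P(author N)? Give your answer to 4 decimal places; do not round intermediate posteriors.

After a second stylistic marker='present': P(author N) = 0.3·0.2000 / (0.3·0.2000 + 0.6·0.8000) ≈ 0.1111
After a stylometric feature='absent': P(author N) = 0.45·0.1111 / (0.45·0.1111 + 0.6·0.8889) ≈ 0.0857
After a stylometric feature='present': P(author N) = 0.55·0.0857 / (0.55·0.0857 + 0.4·0.9143) ≈ 0.1142
After a second stylistic marker='present': P(author N) = 0.3·0.1142 / (0.3·0.1142 + 0.6·0.8858) ≈ 0.0606
After a second stylistic marker='present': P(author N) = 0.3·0.0606 / (0.3·0.0606 + 0.6·0.9394) ≈ 0.0312
After a second stylistic marker='absent': P(author N) = 0.7·0.0312 / (0.7·0.0312 + 0.4·0.9688) ≈ 0.0534

0.0534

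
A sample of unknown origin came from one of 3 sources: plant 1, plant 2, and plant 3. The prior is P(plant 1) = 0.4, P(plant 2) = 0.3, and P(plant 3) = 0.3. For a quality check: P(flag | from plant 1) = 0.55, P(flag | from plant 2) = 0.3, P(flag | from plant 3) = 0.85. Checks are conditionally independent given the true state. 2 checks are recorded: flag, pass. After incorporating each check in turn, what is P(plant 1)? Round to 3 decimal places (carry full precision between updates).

After 'flag': normaliser = 0.55·0.4000 + 0.3·0.3000 + 0.85·0.3000; P(plant 1) ≈ 0.3894, P(plant 2) ≈ 0.1593, P(plant 3) ≈ 0.4513
After 'pass': normaliser = 0.45·0.3894 + 0.7·0.1593 + 0.15·0.4513; P(plant 1) ≈ 0.4944, P(plant 2) ≈ 0.3146, P(plant 3) ≈ 0.1910

0.494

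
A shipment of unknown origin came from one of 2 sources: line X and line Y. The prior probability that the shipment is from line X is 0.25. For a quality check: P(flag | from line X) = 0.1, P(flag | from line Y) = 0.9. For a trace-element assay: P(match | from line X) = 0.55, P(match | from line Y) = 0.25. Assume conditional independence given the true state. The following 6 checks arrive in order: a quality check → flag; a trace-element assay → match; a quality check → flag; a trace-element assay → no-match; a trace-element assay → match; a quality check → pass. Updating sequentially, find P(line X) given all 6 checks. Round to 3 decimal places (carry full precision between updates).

After a quality check='flag': P(line X) = 0.1·0.2500 / (0.1·0.2500 + 0.9·0.7500) ≈ 0.0357
After a trace-element assay='match': P(line X) = 0.55·0.0357 / (0.55·0.0357 + 0.25·0.9643) ≈ 0.0753
After a quality check='flag': P(line X) = 0.1·0.0753 / (0.1·0.0753 + 0.9·0.9247) ≈ 0.0090
After a trace-element assay='no-match': P(line X) = 0.45·0.0090 / (0.45·0.0090 + 0.75·0.9910) ≈ 0.0054
After a trace-element assay='match': P(line X) = 0.55·0.0054 / (0.55·0.0054 + 0.25·0.9946) ≈ 0.0118
After a quality check='pass': P(line X) = 0.9·0.0118 / (0.9·0.0118 + 0.1·0.9882) ≈ 0.0971

0.097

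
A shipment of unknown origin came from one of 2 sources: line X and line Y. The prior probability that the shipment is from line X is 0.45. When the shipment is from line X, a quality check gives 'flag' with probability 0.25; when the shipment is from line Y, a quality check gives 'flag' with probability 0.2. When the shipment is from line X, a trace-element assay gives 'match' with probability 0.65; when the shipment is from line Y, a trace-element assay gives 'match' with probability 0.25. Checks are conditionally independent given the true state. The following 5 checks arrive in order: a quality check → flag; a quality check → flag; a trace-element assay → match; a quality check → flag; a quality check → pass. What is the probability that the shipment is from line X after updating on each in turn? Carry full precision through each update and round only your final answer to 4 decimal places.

Apply Bayes' rule sequentially, carrying P(line X) forward.
After a quality check='flag': P(line X) = 0.25·0.4500 / (0.25·0.4500 + 0.2·0.5500) ≈ 0.5056
After a quality check='flag': P(line X) = 0.25·0.5056 / (0.25·0.5056 + 0.2·0.4944) ≈ 0.5611
After a trace-element assay='match': P(line X) = 0.65·0.5611 / (0.65·0.5611 + 0.25·0.4389) ≈ 0.7687
After a quality check='flag': P(line X) = 0.25·0.7687 / (0.25·0.7687 + 0.2·0.2313) ≈ 0.8060
After a quality check='pass': P(line X) = 0.75·0.8060 / (0.75·0.8060 + 0.8·0.1940) ≈ 0.7957

0.7957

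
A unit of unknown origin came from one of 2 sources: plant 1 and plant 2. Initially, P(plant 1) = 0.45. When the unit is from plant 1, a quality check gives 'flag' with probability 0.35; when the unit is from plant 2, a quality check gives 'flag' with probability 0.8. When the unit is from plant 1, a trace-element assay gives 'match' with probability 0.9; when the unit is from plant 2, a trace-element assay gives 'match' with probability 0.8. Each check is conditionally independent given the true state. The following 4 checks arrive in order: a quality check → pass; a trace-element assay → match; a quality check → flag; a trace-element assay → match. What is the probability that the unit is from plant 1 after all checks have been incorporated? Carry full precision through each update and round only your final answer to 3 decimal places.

0.596

After a quality check='pass': P(plant 1) = 0.65·0.4500 / (0.65·0.4500 + 0.2·0.5500) ≈ 0.7267
After a trace-element assay='match': P(plant 1) = 0.9·0.7267 / (0.9·0.7267 + 0.8·0.2733) ≈ 0.7495
After a quality check='flag': P(plant 1) = 0.35·0.7495 / (0.35·0.7495 + 0.8·0.2505) ≈ 0.5669
After a trace-element assay='match': P(plant 1) = 0.9·0.5669 / (0.9·0.5669 + 0.8·0.4331) ≈ 0.5955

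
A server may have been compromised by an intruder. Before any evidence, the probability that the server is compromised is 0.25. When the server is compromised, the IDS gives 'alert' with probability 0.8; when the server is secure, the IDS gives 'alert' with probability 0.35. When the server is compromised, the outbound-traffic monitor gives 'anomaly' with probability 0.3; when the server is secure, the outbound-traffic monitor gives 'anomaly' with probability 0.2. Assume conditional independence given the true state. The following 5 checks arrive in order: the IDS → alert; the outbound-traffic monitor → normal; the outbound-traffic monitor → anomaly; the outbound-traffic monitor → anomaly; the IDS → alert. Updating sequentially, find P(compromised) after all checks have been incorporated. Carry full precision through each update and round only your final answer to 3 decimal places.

0.774

After the IDS='alert': P(compromised) = 0.8·0.2500 / (0.8·0.2500 + 0.35·0.7500) ≈ 0.4324
After the outbound-traffic monitor='normal': P(compromised) = 0.7·0.4324 / (0.7·0.4324 + 0.8·0.5676) ≈ 0.4000
After the outbound-traffic monitor='anomaly': P(compromised) = 0.3·0.4000 / (0.3·0.4000 + 0.2·0.6000) ≈ 0.5000
After the outbound-traffic monitor='anomaly': P(compromised) = 0.3·0.5000 / (0.3·0.5000 + 0.2·0.5000) ≈ 0.6000
After the IDS='alert': P(compromised) = 0.8·0.6000 / (0.8·0.6000 + 0.35·0.4000) ≈ 0.7742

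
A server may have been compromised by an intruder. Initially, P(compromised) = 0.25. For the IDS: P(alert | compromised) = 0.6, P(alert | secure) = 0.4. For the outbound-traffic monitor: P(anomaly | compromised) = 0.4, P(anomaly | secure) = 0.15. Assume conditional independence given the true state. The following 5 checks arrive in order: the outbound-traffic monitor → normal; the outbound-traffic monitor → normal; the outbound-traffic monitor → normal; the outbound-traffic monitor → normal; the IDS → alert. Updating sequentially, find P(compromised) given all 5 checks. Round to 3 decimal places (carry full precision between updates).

After the outbound-traffic monitor='normal': P(compromised) = 0.6·0.2500 / (0.6·0.2500 + 0.85·0.7500) ≈ 0.1905
After the outbound-traffic monitor='normal': P(compromised) = 0.6·0.1905 / (0.6·0.1905 + 0.85·0.8095) ≈ 0.1424
After the outbound-traffic monitor='normal': P(compromised) = 0.6·0.1424 / (0.6·0.1424 + 0.85·0.8576) ≈ 0.1049
After the outbound-traffic monitor='normal': P(compromised) = 0.6·0.1049 / (0.6·0.1049 + 0.85·0.8951) ≈ 0.0764
After the IDS='alert': P(compromised) = 0.6·0.0764 / (0.6·0.0764 + 0.4·0.9236) ≈ 0.1104

0.110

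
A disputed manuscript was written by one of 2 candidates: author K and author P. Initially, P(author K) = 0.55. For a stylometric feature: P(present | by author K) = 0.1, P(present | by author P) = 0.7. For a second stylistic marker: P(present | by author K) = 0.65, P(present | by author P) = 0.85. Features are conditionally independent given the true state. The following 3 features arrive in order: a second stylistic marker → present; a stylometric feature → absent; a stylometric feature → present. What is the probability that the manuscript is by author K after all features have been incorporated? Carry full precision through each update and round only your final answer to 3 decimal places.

0.286

After a second stylistic marker='present': P(author K) = 0.65·0.5500 / (0.65·0.5500 + 0.85·0.4500) ≈ 0.4831
After a stylometric feature='absent': P(author K) = 0.9·0.4831 / (0.9·0.4831 + 0.3·0.5169) ≈ 0.7371
After a stylometric feature='present': P(author K) = 0.1·0.7371 / (0.1·0.7371 + 0.7·0.2629) ≈ 0.2860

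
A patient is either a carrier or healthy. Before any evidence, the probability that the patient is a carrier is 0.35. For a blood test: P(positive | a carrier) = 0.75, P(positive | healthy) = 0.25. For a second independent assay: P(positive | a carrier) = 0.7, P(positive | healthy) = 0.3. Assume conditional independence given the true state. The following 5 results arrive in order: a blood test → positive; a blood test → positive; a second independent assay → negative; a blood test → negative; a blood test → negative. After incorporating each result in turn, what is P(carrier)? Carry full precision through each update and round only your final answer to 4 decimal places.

0.1875

After a blood test='positive': P(carrier) = 0.75·0.3500 / (0.75·0.3500 + 0.25·0.6500) ≈ 0.6176
After a blood test='positive': P(carrier) = 0.75·0.6176 / (0.75·0.6176 + 0.25·0.3824) ≈ 0.8289
After a second independent assay='negative': P(carrier) = 0.3·0.8289 / (0.3·0.8289 + 0.7·0.1711) ≈ 0.6750
After a blood test='negative': P(carrier) = 0.25·0.6750 / (0.25·0.6750 + 0.75·0.3250) ≈ 0.4091
After a blood test='negative': P(carrier) = 0.25·0.4091 / (0.25·0.4091 + 0.75·0.5909) ≈ 0.1875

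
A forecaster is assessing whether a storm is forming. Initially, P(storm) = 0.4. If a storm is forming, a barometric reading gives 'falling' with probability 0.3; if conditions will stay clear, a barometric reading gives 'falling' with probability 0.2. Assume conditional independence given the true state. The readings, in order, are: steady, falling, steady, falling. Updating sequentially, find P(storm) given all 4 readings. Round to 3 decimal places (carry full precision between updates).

Apply Bayes' rule sequentially, carrying P(storm) forward.
After 'steady': P(storm) = 0.7·0.4000 / (0.7·0.4000 + 0.8·0.6000) ≈ 0.3684
After 'falling': P(storm) = 0.3·0.3684 / (0.3·0.3684 + 0.2·0.6316) ≈ 0.4667
After 'steady': P(storm) = 0.7·0.4667 / (0.7·0.4667 + 0.8·0.5333) ≈ 0.4336
After 'falling': P(storm) = 0.3·0.4336 / (0.3·0.4336 + 0.2·0.5664) ≈ 0.5345

0.535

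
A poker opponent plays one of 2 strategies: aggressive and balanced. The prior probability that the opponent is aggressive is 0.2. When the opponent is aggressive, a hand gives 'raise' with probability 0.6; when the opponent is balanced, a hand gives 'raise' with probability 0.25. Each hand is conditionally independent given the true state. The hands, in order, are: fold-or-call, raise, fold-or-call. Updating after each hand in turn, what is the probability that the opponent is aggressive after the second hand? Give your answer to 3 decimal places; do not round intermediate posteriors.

After 'fold-or-call': P(aggressive) = 0.4·0.2000 / (0.4·0.2000 + 0.75·0.8000) ≈ 0.1176
After 'raise': P(aggressive) = 0.6·0.1176 / (0.6·0.1176 + 0.25·0.8824) ≈ 0.2424

0.242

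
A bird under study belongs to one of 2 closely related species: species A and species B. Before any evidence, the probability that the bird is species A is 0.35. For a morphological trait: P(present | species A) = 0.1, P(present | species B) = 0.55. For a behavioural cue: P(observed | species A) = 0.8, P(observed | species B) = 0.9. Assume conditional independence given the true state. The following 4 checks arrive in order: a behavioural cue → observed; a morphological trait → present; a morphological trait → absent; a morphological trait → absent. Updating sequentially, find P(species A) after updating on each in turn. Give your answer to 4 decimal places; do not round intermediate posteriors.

After a behavioural cue='observed': P(species A) = 0.8·0.3500 / (0.8·0.3500 + 0.9·0.6500) ≈ 0.3237
After a morphological trait='present': P(species A) = 0.1·0.3237 / (0.1·0.3237 + 0.55·0.6763) ≈ 0.0801
After a morphological trait='absent': P(species A) = 0.9·0.0801 / (0.9·0.0801 + 0.45·0.9199) ≈ 0.1482
After a morphological trait='absent': P(species A) = 0.9·0.1482 / (0.9·0.1482 + 0.45·0.8518) ≈ 0.2582

0.2582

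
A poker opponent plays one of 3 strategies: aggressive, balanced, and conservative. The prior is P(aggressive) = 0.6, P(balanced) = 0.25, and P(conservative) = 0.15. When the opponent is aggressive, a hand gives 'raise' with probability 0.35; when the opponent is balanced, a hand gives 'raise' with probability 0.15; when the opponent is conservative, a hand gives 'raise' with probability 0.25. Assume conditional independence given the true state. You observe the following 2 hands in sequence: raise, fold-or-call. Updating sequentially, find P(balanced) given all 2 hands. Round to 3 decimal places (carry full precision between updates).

0.162

Apply Bayes' rule sequentially, carrying P(balanced) forward.
After 'raise': normaliser = 0.35·0.6000 + 0.15·0.2500 + 0.25·0.1500; P(aggressive) ≈ 0.7368, P(balanced) ≈ 0.1316, P(conservative) ≈ 0.1316
After 'fold-or-call': normaliser = 0.65·0.7368 + 0.85·0.1316 + 0.75·0.1316; P(aggressive) ≈ 0.6947, P(balanced) ≈ 0.1622, P(conservative) ≈ 0.1431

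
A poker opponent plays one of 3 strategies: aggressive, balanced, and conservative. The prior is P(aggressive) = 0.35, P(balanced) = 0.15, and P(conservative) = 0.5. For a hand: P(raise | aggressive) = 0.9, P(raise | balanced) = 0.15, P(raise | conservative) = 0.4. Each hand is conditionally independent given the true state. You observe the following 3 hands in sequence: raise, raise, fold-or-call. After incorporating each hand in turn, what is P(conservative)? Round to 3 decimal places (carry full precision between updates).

0.606

After 'raise': normaliser = 0.9·0.3500 + 0.15·0.1500 + 0.4·0.5000; P(aggressive) ≈ 0.5860, P(balanced) ≈ 0.0419, P(conservative) ≈ 0.3721
After 'raise': normaliser = 0.9·0.5860 + 0.15·0.0419 + 0.4·0.3721; P(aggressive) ≈ 0.7727, P(balanced) ≈ 0.0092, P(conservative) ≈ 0.2181
After 'fold-or-call': normaliser = 0.1·0.7727 + 0.85·0.0092 + 0.6·0.2181; P(aggressive) ≈ 0.3579, P(balanced) ≈ 0.0362, P(conservative) ≈ 0.6059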